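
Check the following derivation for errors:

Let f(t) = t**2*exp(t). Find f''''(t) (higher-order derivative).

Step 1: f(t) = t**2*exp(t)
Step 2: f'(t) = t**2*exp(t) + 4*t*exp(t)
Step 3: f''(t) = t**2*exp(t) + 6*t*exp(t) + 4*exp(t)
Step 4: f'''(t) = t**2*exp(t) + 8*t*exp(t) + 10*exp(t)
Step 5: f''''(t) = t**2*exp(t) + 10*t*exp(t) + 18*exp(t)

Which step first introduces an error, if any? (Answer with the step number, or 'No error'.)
Step 2

Step 2 is incorrect due to a wrong coefficient.
The step shows: t**2*exp(t) + 4*t*exp(t)
The correct value should be: t**2*exp(t) + 2*t*exp(t)

Explanation: The coefficient 2 was incorrectly written as 4: the term 2*t*exp(t) was incorrectly written as 4*t*exp(t)
The later steps are derived from this incorrect expression, so the error originates in Step 2.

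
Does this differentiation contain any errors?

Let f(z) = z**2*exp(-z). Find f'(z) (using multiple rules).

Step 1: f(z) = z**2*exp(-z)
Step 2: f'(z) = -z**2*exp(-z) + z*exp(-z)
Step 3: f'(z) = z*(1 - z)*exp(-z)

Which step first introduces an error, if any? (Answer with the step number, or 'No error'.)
Step 2

Step 2 is incorrect due to a wrong coefficient.
The step shows: -z**2*exp(-z) + z*exp(-z)
The correct value should be: -z**2*exp(-z) + 2*z*exp(-z)

Explanation: The coefficient 2 was incorrectly written as 1: the term 2*z*exp(-z) was incorrectly written as z*exp(-z)
The later steps are derived from this incorrect expression, so the error originates in Step 2.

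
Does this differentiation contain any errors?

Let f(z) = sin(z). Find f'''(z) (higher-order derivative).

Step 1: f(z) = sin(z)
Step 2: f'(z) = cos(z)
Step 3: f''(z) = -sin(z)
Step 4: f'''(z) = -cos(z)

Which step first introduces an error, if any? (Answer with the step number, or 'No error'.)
No error

All steps in this derivation are correct.
The final answer f'''(z) = -cos(z) is valid.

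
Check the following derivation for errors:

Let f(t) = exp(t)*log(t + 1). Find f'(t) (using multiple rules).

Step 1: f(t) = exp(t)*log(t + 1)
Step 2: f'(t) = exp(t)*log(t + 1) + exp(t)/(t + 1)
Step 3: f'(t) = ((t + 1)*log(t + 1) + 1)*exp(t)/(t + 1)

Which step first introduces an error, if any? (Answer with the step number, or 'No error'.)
No error

All steps in this derivation are correct.
The final answer f'(t) = ((t + 1)*log(t + 1) + 1)*exp(t)/(t + 1) is valid.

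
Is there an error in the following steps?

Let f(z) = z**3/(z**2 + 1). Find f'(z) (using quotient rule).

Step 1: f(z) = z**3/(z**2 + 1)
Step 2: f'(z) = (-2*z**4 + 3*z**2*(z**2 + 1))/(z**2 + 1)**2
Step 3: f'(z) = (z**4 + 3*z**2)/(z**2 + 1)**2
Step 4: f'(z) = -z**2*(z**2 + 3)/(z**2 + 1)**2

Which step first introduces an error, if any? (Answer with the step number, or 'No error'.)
Step 4

Step 4 is incorrect due to a sign flip.
The step shows: -z**2*(z**2 + 3)/(z**2 + 1)**2
The correct value should be: z**2*(z**2 + 3)/(z**2 + 1)**2

Explanation: The sign of the whole expression was flipped: the term z**2*(z**2 + 3)/(z**2 + 1)**2 was incorrectly written as -z**2*(z**2 + 3)/(z**2 + 1)**2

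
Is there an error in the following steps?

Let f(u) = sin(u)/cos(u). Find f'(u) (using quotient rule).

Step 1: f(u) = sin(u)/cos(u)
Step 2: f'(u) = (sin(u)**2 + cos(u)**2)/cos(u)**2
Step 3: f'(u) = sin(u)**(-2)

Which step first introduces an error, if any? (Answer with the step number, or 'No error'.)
Step 3

Step 3 is incorrect due to a wrong trig function.
The step shows: sin(u)**(-2)
The correct value should be: cos(u)**(-2)

Explanation: cos(u) was incorrectly written as sin(u): the term cos(u)**(-2) was incorrectly written as sin(u)**(-2)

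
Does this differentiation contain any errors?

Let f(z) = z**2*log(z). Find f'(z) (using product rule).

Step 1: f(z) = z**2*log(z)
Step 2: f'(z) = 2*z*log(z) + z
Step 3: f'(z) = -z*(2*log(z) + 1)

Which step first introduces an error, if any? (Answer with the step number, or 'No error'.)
Step 3

Step 3 is incorrect due to a sign flip.
The step shows: -z*(2*log(z) + 1)
The correct value should be: z*(2*log(z) + 1)

Explanation: The sign of the whole expression was flipped: the term z*(2*log(z) + 1) was incorrectly written as -z*(2*log(z) + 1)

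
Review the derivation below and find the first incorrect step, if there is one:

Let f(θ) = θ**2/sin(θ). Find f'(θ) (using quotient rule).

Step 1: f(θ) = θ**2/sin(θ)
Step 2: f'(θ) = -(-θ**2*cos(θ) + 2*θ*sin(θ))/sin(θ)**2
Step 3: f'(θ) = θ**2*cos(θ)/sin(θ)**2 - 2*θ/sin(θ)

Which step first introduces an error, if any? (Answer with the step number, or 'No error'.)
Step 2

Step 2 is incorrect due to a sign flip.
The step shows: -(-θ**2*cos(θ) + 2*θ*sin(θ))/sin(θ)**2
The correct value should be: (-θ**2*cos(θ) + 2*θ*sin(θ))/sin(θ)**2

Explanation: The sign of the whole expression was flipped: the term (-θ**2*cos(θ) + 2*θ*sin(θ))/sin(θ)**2 was incorrectly written as -(-θ**2*cos(θ) + 2*θ*sin(θ))/sin(θ)**2
The later steps are derived from this incorrect expression, so the error originates in Step 2.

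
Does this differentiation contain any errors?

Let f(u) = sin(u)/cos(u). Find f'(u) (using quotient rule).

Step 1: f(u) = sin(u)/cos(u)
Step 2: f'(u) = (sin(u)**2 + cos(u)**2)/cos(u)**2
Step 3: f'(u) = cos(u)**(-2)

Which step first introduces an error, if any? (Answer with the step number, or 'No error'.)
No error

All steps in this derivation are correct.
The final answer f'(u) = cos(u)**(-2) is valid.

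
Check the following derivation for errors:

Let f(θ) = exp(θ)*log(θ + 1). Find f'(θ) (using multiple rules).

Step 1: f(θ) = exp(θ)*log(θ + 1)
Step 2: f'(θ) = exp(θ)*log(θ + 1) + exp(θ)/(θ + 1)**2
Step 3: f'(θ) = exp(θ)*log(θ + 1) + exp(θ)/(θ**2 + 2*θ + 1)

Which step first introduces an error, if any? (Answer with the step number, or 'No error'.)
Step 2

Step 2 is incorrect due to a wrong exponent.
The step shows: exp(θ)*log(θ + 1) + exp(θ)/(θ + 1)**2
The correct value should be: exp(θ)*log(θ + 1) + exp(θ)/(θ + 1)

Explanation: The exponent -1 on θ + 1 was incorrectly written as -2: the term exp(θ)/(θ + 1) was incorrectly written as exp(θ)/(θ + 1)**2
The later steps are derived from this incorrect expression, so the error originates in Step 2.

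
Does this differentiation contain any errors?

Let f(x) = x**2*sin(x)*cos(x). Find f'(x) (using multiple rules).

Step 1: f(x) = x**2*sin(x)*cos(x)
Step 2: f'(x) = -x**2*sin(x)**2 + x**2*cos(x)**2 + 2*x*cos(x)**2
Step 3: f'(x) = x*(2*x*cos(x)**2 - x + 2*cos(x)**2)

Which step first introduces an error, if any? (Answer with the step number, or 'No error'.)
Step 2

Step 2 is incorrect due to a wrong trig function.
The step shows: -x**2*sin(x)**2 + x**2*cos(x)**2 + 2*x*cos(x)**2
The correct value should be: -x**2*sin(x)**2 + x**2*cos(x)**2 + 2*x*sin(x)*cos(x)

Explanation: sin(x) was incorrectly written as cos(x): the term 2*x*sin(x)*cos(x) was incorrectly written as 2*x*cos(x)**2
The later steps are derived from this incorrect expression, so the error originates in Step 2.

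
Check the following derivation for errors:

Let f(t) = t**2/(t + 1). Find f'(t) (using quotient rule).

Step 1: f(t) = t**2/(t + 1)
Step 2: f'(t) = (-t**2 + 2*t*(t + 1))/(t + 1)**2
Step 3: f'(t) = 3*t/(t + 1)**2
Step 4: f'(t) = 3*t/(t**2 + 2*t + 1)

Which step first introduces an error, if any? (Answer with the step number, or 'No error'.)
Step 3

Step 3 is incorrect due to a wrong exponent.
The step shows: 3*t/(t + 1)**2
The correct value should be: (t**2 + 2*t)/(t + 1)**2

Explanation: The exponent 2 on t was incorrectly written as 1: the term (t**2 + 2*t)/(t + 1)**2 was incorrectly written as 3*t/(t + 1)**2
The later steps are derived from this incorrect expression, so the error originates in Step 3.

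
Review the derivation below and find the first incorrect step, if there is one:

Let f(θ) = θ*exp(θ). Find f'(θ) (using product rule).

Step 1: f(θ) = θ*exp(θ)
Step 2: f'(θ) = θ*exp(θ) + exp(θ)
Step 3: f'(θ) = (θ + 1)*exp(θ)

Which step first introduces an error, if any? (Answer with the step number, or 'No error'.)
No error

All steps in this derivation are correct.
The final answer f'(θ) = (θ + 1)*exp(θ) is valid.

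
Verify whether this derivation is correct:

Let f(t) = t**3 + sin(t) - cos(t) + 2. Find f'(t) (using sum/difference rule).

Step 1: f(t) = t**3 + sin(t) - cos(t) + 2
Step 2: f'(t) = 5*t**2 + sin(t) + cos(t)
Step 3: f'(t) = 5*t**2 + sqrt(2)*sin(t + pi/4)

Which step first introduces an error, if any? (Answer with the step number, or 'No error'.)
Step 2

Step 2 is incorrect due to a wrong coefficient.
The step shows: 5*t**2 + sin(t) + cos(t)
The correct value should be: 3*t**2 + sin(t) + cos(t)

Explanation: The coefficient 3 was incorrectly written as 5: the term 3*t**2 was incorrectly written as 5*t**2
The later steps are derived from this incorrect expression, so the error originates in Step 2.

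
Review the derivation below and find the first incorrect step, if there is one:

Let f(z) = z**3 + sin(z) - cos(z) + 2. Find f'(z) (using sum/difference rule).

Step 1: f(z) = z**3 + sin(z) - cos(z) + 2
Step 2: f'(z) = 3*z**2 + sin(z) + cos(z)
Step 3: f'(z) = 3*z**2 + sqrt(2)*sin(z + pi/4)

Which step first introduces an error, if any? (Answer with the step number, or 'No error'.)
No error

All steps in this derivation are correct.
The final answer f'(z) = 3*z**2 + sqrt(2)*sin(z + pi/4) is valid.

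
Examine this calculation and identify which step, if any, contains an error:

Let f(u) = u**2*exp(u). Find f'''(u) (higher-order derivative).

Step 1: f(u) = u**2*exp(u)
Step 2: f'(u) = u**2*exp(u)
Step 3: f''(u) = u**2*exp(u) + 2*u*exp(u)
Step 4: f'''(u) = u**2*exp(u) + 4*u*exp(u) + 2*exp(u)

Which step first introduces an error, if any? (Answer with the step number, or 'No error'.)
Step 2

Step 2 is incorrect due to a dropped term.
The step shows: u**2*exp(u)
The correct value should be: u**2*exp(u) + 2*u*exp(u)

Explanation: A term was dropped: the term 2*u*exp(u) was incorrectly omitted
The later steps are derived from this incorrect expression, so the error originates in Step 2.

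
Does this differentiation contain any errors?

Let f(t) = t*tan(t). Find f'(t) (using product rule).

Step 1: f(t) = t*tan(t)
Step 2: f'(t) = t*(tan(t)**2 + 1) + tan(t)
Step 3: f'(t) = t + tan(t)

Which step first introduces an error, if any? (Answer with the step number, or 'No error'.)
Step 3

Step 3 is incorrect due to a dropped term.
The step shows: t + tan(t)
The correct value should be: t*tan(t)**2 + t + tan(t)

Explanation: A term was dropped: the term t*tan(t)**2 was incorrectly omitted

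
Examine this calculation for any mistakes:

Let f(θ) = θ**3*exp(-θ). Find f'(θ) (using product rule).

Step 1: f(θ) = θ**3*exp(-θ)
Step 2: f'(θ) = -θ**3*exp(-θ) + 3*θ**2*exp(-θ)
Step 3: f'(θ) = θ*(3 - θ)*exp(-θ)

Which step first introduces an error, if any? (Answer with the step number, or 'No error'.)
Step 3

Step 3 is incorrect due to a wrong exponent.
The step shows: θ*(3 - θ)*exp(-θ)
The correct value should be: θ**2*(3 - θ)*exp(-θ)

Explanation: The exponent 2 on θ was incorrectly written as 1: the term θ**2*(3 - θ)*exp(-θ) was incorrectly written as θ*(3 - θ)*exp(-θ)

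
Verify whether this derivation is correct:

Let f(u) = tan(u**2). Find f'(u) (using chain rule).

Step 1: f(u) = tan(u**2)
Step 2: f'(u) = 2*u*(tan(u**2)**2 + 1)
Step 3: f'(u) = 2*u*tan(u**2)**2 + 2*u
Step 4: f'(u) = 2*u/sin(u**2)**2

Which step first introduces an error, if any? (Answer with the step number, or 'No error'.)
Step 4

Step 4 is incorrect due to a wrong trig function.
The step shows: 2*u/sin(u**2)**2
The correct value should be: 2*u/cos(u**2)**2

Explanation: cos(u**2) was incorrectly written as sin(u**2): the term 2*u/cos(u**2)**2 was incorrectly written as 2*u/sin(u**2)**2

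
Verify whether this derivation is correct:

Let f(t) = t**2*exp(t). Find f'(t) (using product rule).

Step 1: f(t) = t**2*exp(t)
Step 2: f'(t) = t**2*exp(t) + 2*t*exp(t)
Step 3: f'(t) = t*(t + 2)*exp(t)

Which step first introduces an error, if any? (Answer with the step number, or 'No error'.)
No error

All steps in this derivation are correct.
The final answer f'(t) = t*(t + 2)*exp(t) is valid.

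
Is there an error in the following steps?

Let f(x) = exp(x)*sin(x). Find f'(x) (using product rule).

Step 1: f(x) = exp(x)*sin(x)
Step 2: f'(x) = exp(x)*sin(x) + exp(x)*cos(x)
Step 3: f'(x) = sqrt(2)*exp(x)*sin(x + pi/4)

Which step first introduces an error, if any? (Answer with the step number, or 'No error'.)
No error

All steps in this derivation are correct.
The final answer f'(x) = sqrt(2)*exp(x)*sin(x + pi/4) is valid.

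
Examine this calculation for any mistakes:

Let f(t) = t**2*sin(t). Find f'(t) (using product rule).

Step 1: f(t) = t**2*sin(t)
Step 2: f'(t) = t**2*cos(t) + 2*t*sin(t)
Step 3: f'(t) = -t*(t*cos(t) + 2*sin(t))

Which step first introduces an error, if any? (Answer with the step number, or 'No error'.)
Step 3

Step 3 is incorrect due to a sign flip.
The step shows: -t*(t*cos(t) + 2*sin(t))
The correct value should be: t*(t*cos(t) + 2*sin(t))

Explanation: The sign of the whole expression was flipped: the term t*(t*cos(t) + 2*sin(t)) was incorrectly written as -t*(t*cos(t) + 2*sin(t))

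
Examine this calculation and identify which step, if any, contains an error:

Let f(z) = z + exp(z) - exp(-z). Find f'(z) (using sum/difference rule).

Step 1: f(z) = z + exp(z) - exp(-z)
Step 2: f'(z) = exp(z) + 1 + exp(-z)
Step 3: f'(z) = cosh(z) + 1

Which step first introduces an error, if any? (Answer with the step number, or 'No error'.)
Step 3

Step 3 is incorrect due to a wrong coefficient.
The step shows: cosh(z) + 1
The correct value should be: 2*cosh(z) + 1

Explanation: The coefficient 2 was incorrectly written as 1: the term 2*cosh(z) was incorrectly written as cosh(z)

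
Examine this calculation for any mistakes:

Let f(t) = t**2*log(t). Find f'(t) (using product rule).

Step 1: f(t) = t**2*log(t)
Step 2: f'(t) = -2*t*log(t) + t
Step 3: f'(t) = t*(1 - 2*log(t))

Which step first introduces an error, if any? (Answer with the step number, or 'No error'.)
Step 2

Step 2 is incorrect due to a sign flip.
The step shows: -2*t*log(t) + t
The correct value should be: 2*t*log(t) + t

Explanation: The sign of one term was flipped: the term 2*t*log(t) was incorrectly written as -2*t*log(t)
The later steps are derived from this incorrect expression, so the error originates in Step 2.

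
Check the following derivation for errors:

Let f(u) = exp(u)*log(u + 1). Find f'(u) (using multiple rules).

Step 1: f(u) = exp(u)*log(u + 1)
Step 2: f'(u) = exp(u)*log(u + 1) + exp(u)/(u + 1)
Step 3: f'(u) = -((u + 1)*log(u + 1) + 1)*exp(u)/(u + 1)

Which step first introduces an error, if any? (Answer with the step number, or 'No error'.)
Step 3

Step 3 is incorrect due to a sign flip.
The step shows: -((u + 1)*log(u + 1) + 1)*exp(u)/(u + 1)
The correct value should be: ((u + 1)*log(u + 1) + 1)*exp(u)/(u + 1)

Explanation: The sign of the whole expression was flipped: the term ((u + 1)*log(u + 1) + 1)*exp(u)/(u + 1) was incorrectly written as -((u + 1)*log(u + 1) + 1)*exp(u)/(u + 1)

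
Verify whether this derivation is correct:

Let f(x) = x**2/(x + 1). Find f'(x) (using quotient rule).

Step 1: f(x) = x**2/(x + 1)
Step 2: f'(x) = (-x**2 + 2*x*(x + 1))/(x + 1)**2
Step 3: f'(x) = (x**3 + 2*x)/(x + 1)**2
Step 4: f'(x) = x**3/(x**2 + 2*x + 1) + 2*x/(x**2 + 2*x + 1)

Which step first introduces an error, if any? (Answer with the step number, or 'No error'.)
Step 3

Step 3 is incorrect due to a wrong exponent.
The step shows: (x**3 + 2*x)/(x + 1)**2
The correct value should be: (x**2 + 2*x)/(x + 1)**2

Explanation: The exponent 2 on x was incorrectly written as 3: the term (x**2 + 2*x)/(x + 1)**2 was incorrectly written as (x**3 + 2*x)/(x + 1)**2
The later steps are derived from this incorrect expression, so the error originates in Step 3.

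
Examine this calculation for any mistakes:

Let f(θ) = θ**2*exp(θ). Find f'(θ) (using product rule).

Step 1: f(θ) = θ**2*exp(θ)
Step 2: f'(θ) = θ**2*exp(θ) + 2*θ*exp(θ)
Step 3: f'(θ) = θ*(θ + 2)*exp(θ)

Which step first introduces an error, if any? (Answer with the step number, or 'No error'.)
No error

All steps in this derivation are correct.
The final answer f'(θ) = θ*(θ + 2)*exp(θ) is valid.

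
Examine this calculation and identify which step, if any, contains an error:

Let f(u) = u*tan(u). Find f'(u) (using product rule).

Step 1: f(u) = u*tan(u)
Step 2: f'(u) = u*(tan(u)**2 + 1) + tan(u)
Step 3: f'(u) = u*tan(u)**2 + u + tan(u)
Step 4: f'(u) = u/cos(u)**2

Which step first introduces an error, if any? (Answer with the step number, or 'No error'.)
Step 4

Step 4 is incorrect due to a dropped term.
The step shows: u/cos(u)**2
The correct value should be: u/cos(u)**2 + tan(u)

Explanation: A term was dropped: the term tan(u) was incorrectly omitted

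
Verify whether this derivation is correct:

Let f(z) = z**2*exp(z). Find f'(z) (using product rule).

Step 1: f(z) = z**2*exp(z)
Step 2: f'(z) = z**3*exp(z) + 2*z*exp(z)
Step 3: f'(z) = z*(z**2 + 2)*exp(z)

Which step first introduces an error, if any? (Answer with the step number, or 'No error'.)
Step 2

Step 2 is incorrect due to a wrong exponent.
The step shows: z**3*exp(z) + 2*z*exp(z)
The correct value should be: z**2*exp(z) + 2*z*exp(z)

Explanation: The exponent 2 on z was incorrectly written as 3: the term z**2*exp(z) was incorrectly written as z**3*exp(z)
The later steps are derived from this incorrect expression, so the error originates in Step 2.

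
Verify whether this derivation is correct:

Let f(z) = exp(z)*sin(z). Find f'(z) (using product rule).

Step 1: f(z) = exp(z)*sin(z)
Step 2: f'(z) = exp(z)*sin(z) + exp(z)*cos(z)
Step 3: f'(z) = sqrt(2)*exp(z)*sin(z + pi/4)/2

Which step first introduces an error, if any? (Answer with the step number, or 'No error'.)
Step 3

Step 3 is incorrect due to a wrong exponent.
The step shows: sqrt(2)*exp(z)*sin(z + pi/4)/2
The correct value should be: sqrt(2)*exp(z)*sin(z + pi/4)

Explanation: The exponent 1/2 on 2 was incorrectly written as -1/2: the term sqrt(2)*exp(z)*sin(z + pi/4) was incorrectly written as sqrt(2)*exp(z)*sin(z + pi/4)/2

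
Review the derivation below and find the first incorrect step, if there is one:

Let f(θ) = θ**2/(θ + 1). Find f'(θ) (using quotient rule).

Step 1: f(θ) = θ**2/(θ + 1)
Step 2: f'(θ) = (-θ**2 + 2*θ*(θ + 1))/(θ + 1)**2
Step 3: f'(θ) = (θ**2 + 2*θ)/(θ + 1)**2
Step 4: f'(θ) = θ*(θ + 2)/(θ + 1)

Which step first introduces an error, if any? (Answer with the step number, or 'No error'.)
Step 4

Step 4 is incorrect due to a wrong exponent.
The step shows: θ*(θ + 2)/(θ + 1)
The correct value should be: θ*(θ + 2)/(θ + 1)**2

Explanation: The exponent -2 on θ + 1 was incorrectly written as -1: the term θ*(θ + 2)/(θ + 1)**2 was incorrectly written as θ*(θ + 2)/(θ + 1)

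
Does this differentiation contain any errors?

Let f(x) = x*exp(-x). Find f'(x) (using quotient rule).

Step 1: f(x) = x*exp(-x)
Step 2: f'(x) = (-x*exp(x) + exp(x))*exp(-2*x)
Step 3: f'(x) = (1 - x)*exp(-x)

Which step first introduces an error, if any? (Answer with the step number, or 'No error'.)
No error

All steps in this derivation are correct.
The final answer f'(x) = (1 - x)*exp(-x) is valid.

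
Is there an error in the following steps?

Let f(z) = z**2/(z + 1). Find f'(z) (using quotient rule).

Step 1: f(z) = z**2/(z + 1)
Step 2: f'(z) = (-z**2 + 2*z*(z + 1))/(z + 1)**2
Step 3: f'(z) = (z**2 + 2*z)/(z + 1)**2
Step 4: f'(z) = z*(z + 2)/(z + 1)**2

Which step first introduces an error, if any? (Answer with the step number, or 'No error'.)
No error

All steps in this derivation are correct.
The final answer f'(z) = z*(z + 2)/(z + 1)**2 is valid.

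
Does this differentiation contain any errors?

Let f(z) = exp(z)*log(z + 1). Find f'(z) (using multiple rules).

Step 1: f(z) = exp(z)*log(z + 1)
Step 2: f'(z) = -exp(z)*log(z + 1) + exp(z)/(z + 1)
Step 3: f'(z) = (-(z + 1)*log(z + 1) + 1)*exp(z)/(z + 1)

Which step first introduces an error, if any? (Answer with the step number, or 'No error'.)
Step 2

Step 2 is incorrect due to a sign flip.
The step shows: -exp(z)*log(z + 1) + exp(z)/(z + 1)
The correct value should be: exp(z)*log(z + 1) + exp(z)/(z + 1)

Explanation: The sign of one term was flipped: the term exp(z)*log(z + 1) was incorrectly written as -exp(z)*log(z + 1)
The later steps are derived from this incorrect expression, so the error originates in Step 2.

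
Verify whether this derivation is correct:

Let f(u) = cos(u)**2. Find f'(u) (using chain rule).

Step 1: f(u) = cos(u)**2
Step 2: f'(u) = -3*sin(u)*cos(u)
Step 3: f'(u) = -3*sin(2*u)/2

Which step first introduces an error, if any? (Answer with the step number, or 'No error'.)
Step 2

Step 2 is incorrect due to a wrong coefficient.
The step shows: -3*sin(u)*cos(u)
The correct value should be: -2*sin(u)*cos(u)

Explanation: The coefficient -2 was incorrectly written as -3: the term -2*sin(u)*cos(u) was incorrectly written as -3*sin(u)*cos(u)
The later steps are derived from this incorrect expression, so the error originates in Step 2.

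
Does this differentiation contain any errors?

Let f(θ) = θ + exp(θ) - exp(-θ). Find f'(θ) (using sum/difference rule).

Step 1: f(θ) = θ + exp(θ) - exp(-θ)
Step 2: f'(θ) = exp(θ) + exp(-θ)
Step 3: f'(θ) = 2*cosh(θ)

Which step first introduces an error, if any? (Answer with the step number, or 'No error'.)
Step 2

Step 2 is incorrect due to a dropped term.
The step shows: exp(θ) + exp(-θ)
The correct value should be: exp(θ) + 1 + exp(-θ)

Explanation: A term was dropped: the term 1 was incorrectly omitted
The later steps are derived from this incorrect expression, so the error originates in Step 2.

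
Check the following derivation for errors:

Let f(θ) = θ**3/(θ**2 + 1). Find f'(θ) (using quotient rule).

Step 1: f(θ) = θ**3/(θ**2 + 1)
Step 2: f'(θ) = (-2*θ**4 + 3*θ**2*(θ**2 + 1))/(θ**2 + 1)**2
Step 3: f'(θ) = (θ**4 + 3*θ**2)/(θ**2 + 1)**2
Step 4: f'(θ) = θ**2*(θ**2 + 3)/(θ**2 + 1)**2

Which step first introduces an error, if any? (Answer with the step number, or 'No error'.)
No error

All steps in this derivation are correct.
The final answer f'(θ) = θ**2*(θ**2 + 3)/(θ**2 + 1)**2 is valid.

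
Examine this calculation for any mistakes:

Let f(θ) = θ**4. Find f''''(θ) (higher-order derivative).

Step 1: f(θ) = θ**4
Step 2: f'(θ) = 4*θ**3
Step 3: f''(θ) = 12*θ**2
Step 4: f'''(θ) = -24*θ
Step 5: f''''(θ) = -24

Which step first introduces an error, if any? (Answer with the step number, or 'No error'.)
Step 4

Step 4 is incorrect due to a sign flip.
The step shows: -24*θ
The correct value should be: 24*θ

Explanation: The sign of the whole expression was flipped: the term 24*θ was incorrectly written as -24*θ
The later steps are derived from this incorrect expression, so the error originates in Step 4.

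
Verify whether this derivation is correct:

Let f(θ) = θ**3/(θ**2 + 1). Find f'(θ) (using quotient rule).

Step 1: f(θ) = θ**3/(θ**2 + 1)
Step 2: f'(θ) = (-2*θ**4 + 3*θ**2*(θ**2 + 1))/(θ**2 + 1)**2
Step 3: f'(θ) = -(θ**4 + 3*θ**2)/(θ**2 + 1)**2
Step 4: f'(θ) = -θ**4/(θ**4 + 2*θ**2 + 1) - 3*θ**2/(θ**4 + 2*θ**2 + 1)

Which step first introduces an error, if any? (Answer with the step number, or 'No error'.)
Step 3

Step 3 is incorrect due to a sign flip.
The step shows: -(θ**4 + 3*θ**2)/(θ**2 + 1)**2
The correct value should be: (θ**4 + 3*θ**2)/(θ**2 + 1)**2

Explanation: The sign of the whole expression was flipped: the term (θ**4 + 3*θ**2)/(θ**2 + 1)**2 was incorrectly written as -(θ**4 + 3*θ**2)/(θ**2 + 1)**2
The later steps are derived from this incorrect expression, so the error originates in Step 3.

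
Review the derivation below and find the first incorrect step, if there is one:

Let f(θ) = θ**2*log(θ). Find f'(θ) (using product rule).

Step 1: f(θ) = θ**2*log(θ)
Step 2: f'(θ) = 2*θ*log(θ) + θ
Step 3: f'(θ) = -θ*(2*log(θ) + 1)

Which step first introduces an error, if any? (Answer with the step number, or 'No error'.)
Step 3

Step 3 is incorrect due to a sign flip.
The step shows: -θ*(2*log(θ) + 1)
The correct value should be: θ*(2*log(θ) + 1)

Explanation: The sign of the whole expression was flipped: the term θ*(2*log(θ) + 1) was incorrectly written as -θ*(2*log(θ) + 1)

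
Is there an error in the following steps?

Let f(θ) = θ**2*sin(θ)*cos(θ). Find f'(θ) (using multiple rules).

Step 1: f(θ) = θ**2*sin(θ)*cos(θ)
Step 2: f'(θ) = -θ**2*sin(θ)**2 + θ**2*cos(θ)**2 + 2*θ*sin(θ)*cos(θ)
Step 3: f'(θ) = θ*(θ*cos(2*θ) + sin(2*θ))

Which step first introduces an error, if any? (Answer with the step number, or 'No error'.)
No error

All steps in this derivation are correct.
The final answer f'(θ) = θ*(θ*cos(2*θ) + sin(2*θ)) is valid.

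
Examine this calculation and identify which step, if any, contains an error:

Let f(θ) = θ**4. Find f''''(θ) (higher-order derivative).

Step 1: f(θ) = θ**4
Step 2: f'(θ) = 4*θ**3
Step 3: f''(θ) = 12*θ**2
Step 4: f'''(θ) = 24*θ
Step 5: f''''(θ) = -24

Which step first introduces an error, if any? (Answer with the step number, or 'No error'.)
Step 5

Step 5 is incorrect due to a sign flip.
The step shows: -24
The correct value should be: 24

Explanation: The sign of the whole expression was flipped: the term 24 was incorrectly written as -24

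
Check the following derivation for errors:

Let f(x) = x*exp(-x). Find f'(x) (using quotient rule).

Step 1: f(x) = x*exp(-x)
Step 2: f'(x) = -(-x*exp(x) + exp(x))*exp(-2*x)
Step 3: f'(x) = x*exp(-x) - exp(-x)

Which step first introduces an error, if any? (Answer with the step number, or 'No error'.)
Step 2

Step 2 is incorrect due to a sign flip.
The step shows: -(-x*exp(x) + exp(x))*exp(-2*x)
The correct value should be: (-x*exp(x) + exp(x))*exp(-2*x)

Explanation: The sign of the whole expression was flipped: the term (-x*exp(x) + exp(x))*exp(-2*x) was incorrectly written as -(-x*exp(x) + exp(x))*exp(-2*x)
The later steps are derived from this incorrect expression, so the error originates in Step 2.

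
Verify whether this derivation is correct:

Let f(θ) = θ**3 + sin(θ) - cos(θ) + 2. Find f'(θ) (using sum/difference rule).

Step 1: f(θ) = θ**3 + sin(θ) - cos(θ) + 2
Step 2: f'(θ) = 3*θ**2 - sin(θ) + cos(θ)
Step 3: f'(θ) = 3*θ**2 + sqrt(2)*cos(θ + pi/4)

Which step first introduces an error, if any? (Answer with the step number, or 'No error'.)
Step 2

Step 2 is incorrect due to a sign flip.
The step shows: 3*θ**2 - sin(θ) + cos(θ)
The correct value should be: 3*θ**2 + sin(θ) + cos(θ)

Explanation: The sign of one term was flipped: the term sin(θ) was incorrectly written as -sin(θ)
The later steps are derived from this incorrect expression, so the error originates in Step 2.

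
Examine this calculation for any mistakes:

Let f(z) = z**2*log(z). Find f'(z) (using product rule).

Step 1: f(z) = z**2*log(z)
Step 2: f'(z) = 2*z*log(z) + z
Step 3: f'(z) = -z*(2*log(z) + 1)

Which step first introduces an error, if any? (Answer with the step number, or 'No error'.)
Step 3

Step 3 is incorrect due to a sign flip.
The step shows: -z*(2*log(z) + 1)
The correct value should be: z*(2*log(z) + 1)

Explanation: The sign of the whole expression was flipped: the term z*(2*log(z) + 1) was incorrectly written as -z*(2*log(z) + 1)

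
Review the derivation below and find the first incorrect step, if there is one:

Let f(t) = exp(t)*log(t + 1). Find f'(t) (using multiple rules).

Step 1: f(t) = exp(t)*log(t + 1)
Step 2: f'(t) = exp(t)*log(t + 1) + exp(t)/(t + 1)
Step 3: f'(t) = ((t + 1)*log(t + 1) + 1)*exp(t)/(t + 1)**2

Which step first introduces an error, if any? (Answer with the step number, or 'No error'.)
Step 3

Step 3 is incorrect due to a wrong exponent.
The step shows: ((t + 1)*log(t + 1) + 1)*exp(t)/(t + 1)**2
The correct value should be: ((t + 1)*log(t + 1) + 1)*exp(t)/(t + 1)

Explanation: The exponent -1 on t + 1 was incorrectly written as -2: the term ((t + 1)*log(t + 1) + 1)*exp(t)/(t + 1) was incorrectly written as ((t + 1)*log(t + 1) + 1)*exp(t)/(t + 1)**2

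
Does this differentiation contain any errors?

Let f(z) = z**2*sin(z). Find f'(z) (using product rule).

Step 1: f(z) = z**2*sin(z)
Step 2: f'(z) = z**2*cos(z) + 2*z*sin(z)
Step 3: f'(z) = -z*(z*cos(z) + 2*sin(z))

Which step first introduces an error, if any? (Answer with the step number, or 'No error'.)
Step 3

Step 3 is incorrect due to a sign flip.
The step shows: -z*(z*cos(z) + 2*sin(z))
The correct value should be: z*(z*cos(z) + 2*sin(z))

Explanation: The sign of the whole expression was flipped: the term z*(z*cos(z) + 2*sin(z)) was incorrectly written as -z*(z*cos(z) + 2*sin(z))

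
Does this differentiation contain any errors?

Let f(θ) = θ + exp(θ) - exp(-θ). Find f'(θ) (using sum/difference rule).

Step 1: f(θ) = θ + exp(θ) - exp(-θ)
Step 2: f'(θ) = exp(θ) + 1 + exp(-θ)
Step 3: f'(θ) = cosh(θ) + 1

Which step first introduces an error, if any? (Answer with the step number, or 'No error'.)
Step 3

Step 3 is incorrect due to a wrong coefficient.
The step shows: cosh(θ) + 1
The correct value should be: 2*cosh(θ) + 1

Explanation: The coefficient 2 was incorrectly written as 1: the term 2*cosh(θ) was incorrectly written as cosh(θ)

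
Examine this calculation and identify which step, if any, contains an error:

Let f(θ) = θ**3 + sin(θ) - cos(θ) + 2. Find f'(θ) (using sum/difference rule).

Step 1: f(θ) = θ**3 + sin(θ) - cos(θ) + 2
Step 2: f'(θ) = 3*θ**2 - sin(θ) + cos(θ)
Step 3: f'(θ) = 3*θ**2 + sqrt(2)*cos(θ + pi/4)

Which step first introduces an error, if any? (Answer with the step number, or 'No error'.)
Step 2

Step 2 is incorrect due to a sign flip.
The step shows: 3*θ**2 - sin(θ) + cos(θ)
The correct value should be: 3*θ**2 + sin(θ) + cos(θ)

Explanation: The sign of one term was flipped: the term sin(θ) was incorrectly written as -sin(θ)
The later steps are derived from this incorrect expression, so the error originates in Step 2.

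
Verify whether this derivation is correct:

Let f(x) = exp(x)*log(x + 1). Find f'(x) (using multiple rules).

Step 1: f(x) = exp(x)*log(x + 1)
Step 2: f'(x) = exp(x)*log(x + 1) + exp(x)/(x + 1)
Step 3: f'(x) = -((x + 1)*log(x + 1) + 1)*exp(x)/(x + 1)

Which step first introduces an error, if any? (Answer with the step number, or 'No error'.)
Step 3

Step 3 is incorrect due to a sign flip.
The step shows: -((x + 1)*log(x + 1) + 1)*exp(x)/(x + 1)
The correct value should be: ((x + 1)*log(x + 1) + 1)*exp(x)/(x + 1)

Explanation: The sign of the whole expression was flipped: the term ((x + 1)*log(x + 1) + 1)*exp(x)/(x + 1) was incorrectly written as -((x + 1)*log(x + 1) + 1)*exp(x)/(x + 1)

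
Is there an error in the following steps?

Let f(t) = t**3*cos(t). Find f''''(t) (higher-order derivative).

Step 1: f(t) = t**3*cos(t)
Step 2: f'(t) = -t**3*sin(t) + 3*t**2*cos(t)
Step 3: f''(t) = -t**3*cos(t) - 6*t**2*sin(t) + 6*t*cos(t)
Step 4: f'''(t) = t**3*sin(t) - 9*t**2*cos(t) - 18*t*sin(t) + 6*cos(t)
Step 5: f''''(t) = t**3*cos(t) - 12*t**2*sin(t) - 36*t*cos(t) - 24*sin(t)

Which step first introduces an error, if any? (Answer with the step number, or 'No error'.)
Step 5

Step 5 is incorrect due to a sign flip.
The step shows: t**3*cos(t) - 12*t**2*sin(t) - 36*t*cos(t) - 24*sin(t)
The correct value should be: t**3*cos(t) + 12*t**2*sin(t) - 36*t*cos(t) - 24*sin(t)

Explanation: The sign of one term was flipped: the term 12*t**2*sin(t) was incorrectly written as -12*t**2*sin(t)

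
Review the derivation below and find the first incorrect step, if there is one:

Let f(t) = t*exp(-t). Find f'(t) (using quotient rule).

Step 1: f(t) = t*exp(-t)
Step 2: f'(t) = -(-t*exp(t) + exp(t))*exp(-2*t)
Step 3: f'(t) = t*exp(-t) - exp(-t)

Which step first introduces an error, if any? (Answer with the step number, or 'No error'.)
Step 2

Step 2 is incorrect due to a sign flip.
The step shows: -(-t*exp(t) + exp(t))*exp(-2*t)
The correct value should be: (-t*exp(t) + exp(t))*exp(-2*t)

Explanation: The sign of the whole expression was flipped: the term (-t*exp(t) + exp(t))*exp(-2*t) was incorrectly written as -(-t*exp(t) + exp(t))*exp(-2*t)
The later steps are derived from this incorrect expression, so the error originates in Step 2.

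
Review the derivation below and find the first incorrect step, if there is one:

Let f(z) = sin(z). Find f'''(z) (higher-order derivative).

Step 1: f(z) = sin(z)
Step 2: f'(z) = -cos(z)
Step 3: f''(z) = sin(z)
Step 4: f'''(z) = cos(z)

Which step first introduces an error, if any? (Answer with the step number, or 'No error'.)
Step 2

Step 2 is incorrect due to a sign flip.
The step shows: -cos(z)
The correct value should be: cos(z)

Explanation: The sign of the whole expression was flipped: the term cos(z) was incorrectly written as -cos(z)
The later steps are derived from this incorrect expression, so the error originates in Step 2.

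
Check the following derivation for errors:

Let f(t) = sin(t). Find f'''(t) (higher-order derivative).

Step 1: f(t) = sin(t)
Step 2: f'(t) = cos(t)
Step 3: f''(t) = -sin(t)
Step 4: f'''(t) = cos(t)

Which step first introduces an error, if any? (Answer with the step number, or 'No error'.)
Step 4

Step 4 is incorrect due to a sign flip.
The step shows: cos(t)
The correct value should be: -cos(t)

Explanation: The sign of the whole expression was flipped: the term -cos(t) was incorrectly written as cos(t)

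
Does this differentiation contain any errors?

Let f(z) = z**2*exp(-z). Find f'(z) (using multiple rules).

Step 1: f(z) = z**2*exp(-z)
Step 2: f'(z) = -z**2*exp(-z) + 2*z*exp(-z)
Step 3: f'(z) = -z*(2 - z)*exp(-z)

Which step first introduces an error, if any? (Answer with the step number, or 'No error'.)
Step 3

Step 3 is incorrect due to a sign flip.
The step shows: -z*(2 - z)*exp(-z)
The correct value should be: z*(2 - z)*exp(-z)

Explanation: The sign of the whole expression was flipped: the term z*(2 - z)*exp(-z) was incorrectly written as -z*(2 - z)*exp(-z)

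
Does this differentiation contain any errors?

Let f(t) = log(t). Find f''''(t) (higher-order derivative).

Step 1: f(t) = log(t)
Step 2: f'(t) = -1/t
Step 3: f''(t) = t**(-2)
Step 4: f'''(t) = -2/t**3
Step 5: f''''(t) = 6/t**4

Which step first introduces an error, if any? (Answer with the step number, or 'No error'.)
Step 2

Step 2 is incorrect due to a sign flip.
The step shows: -1/t
The correct value should be: 1/t

Explanation: The sign of the whole expression was flipped: the term 1/t was incorrectly written as -1/t
The later steps are derived from this incorrect expression, so the error originates in Step 2.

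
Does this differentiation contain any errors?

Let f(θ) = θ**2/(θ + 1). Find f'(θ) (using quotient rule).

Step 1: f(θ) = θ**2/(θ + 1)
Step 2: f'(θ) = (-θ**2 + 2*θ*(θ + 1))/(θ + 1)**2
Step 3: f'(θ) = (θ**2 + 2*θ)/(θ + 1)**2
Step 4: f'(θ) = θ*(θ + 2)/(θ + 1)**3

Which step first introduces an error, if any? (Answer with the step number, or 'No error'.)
Step 4

Step 4 is incorrect due to a wrong exponent.
The step shows: θ*(θ + 2)/(θ + 1)**3
The correct value should be: θ*(θ + 2)/(θ + 1)**2

Explanation: The exponent -2 on θ + 1 was incorrectly written as -3: the term θ*(θ + 2)/(θ + 1)**2 was incorrectly written as θ*(θ + 2)/(θ + 1)**3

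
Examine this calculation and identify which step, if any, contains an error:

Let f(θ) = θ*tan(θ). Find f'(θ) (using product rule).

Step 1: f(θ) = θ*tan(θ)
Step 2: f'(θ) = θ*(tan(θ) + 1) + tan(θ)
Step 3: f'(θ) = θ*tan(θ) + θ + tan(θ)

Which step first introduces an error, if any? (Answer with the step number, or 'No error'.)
Step 2

Step 2 is incorrect due to a wrong exponent.
The step shows: θ*(tan(θ) + 1) + tan(θ)
The correct value should be: θ*(tan(θ)**2 + 1) + tan(θ)

Explanation: The exponent 2 on tan(θ) was incorrectly written as 1: the term θ*(tan(θ)**2 + 1) was incorrectly written as θ*(tan(θ) + 1)
The later steps are derived from this incorrect expression, so the error originates in Step 2.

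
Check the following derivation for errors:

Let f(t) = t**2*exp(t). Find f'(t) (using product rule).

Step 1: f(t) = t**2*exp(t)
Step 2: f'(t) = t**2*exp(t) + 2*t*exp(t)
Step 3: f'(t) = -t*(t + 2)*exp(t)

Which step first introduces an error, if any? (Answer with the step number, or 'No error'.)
Step 3

Step 3 is incorrect due to a sign flip.
The step shows: -t*(t + 2)*exp(t)
The correct value should be: t*(t + 2)*exp(t)

Explanation: The sign of the whole expression was flipped: the term t*(t + 2)*exp(t) was incorrectly written as -t*(t + 2)*exp(t)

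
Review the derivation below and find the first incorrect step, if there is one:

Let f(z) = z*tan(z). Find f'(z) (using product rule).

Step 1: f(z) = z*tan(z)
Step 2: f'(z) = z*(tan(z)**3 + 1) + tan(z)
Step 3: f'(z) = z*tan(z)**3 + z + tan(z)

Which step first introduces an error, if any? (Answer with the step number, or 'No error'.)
Step 2

Step 2 is incorrect due to a wrong exponent.
The step shows: z*(tan(z)**3 + 1) + tan(z)
The correct value should be: z*(tan(z)**2 + 1) + tan(z)

Explanation: The exponent 2 on tan(z) was incorrectly written as 3: the term z*(tan(z)**2 + 1) was incorrectly written as z*(tan(z)**3 + 1)
The later steps are derived from this incorrect expression, so the error originates in Step 2.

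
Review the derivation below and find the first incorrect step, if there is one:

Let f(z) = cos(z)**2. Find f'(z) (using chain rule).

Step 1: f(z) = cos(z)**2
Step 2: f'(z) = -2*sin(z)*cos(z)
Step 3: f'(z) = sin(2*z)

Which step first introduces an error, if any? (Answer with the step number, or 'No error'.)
Step 3

Step 3 is incorrect due to a sign flip.
The step shows: sin(2*z)
The correct value should be: -sin(2*z)

Explanation: The sign of the whole expression was flipped: the term -sin(2*z) was incorrectly written as sin(2*z)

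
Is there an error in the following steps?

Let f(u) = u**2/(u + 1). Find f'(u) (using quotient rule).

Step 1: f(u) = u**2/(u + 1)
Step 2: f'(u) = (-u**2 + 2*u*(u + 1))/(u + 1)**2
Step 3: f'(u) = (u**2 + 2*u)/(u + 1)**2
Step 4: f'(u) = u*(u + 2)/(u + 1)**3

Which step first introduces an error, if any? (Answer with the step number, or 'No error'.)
Step 4

Step 4 is incorrect due to a wrong exponent.
The step shows: u*(u + 2)/(u + 1)**3
The correct value should be: u*(u + 2)/(u + 1)**2

Explanation: The exponent -2 on u + 1 was incorrectly written as -3: the term u*(u + 2)/(u + 1)**2 was incorrectly written as u*(u + 2)/(u + 1)**3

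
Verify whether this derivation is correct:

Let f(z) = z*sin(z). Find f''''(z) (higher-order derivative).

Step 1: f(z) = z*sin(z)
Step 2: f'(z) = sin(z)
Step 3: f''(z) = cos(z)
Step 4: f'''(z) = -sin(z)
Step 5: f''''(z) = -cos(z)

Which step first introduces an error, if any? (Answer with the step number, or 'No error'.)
Step 2

Step 2 is incorrect due to a dropped term.
The step shows: sin(z)
The correct value should be: z*cos(z) + sin(z)

Explanation: A term was dropped: the term z*cos(z) was incorrectly omitted
The later steps are derived from this incorrect expression, so the error originates in Step 2.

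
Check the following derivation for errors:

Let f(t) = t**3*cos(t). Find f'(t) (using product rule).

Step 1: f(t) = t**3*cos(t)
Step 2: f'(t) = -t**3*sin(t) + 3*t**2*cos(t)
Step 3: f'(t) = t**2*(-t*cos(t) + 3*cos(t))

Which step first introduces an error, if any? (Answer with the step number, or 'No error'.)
Step 3

Step 3 is incorrect due to a wrong trig function.
The step shows: t**2*(-t*cos(t) + 3*cos(t))
The correct value should be: t**2*(-t*sin(t) + 3*cos(t))

Explanation: sin(t) was incorrectly written as cos(t): the term t**2*(-t*sin(t) + 3*cos(t)) was incorrectly written as t**2*(-t*cos(t) + 3*cos(t))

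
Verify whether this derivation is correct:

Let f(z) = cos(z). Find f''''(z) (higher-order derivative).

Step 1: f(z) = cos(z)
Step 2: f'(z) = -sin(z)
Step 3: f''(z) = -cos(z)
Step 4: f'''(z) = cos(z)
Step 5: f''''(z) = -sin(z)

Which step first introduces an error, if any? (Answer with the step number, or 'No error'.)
Step 4

Step 4 is incorrect due to a wrong trig function.
The step shows: cos(z)
The correct value should be: sin(z)

Explanation: sin(z) was incorrectly written as cos(z): the term sin(z) was incorrectly written as cos(z)
The later steps are derived from this incorrect expression, so the error originates in Step 4.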